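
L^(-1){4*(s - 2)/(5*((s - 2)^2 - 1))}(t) 4*exp(2*t)*cosh(t)/5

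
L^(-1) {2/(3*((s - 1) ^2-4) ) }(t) exp(t)*sinh(2*t) /3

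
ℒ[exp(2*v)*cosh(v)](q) (q - 2)/((q - 2)^2-1)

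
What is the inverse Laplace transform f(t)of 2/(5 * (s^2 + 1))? 2 * sin(t)/5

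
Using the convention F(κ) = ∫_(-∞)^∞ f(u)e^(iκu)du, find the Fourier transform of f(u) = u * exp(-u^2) I * sqrt(pi) * κ * exp(-κ^2/4)/2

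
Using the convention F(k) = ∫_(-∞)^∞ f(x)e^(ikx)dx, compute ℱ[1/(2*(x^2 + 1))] pi*exp(-Abs(k))/2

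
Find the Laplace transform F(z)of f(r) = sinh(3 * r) 3/(z^2-9)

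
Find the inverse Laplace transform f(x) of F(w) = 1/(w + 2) exp(-2*x) 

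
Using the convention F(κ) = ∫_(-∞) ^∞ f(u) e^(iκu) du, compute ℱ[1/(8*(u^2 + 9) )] pi*exp(-3*Abs(κ) ) /24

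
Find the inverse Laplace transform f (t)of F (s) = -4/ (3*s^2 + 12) -2*sin (2*t)/3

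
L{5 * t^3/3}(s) 10/s^4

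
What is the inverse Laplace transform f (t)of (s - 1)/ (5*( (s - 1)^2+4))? exp (t)*cos (2*t)/5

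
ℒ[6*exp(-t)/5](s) 6/(5*(s + 1))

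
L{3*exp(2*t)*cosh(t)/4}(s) 3*(s - 2)/(4*((s - 2)^2 - 1))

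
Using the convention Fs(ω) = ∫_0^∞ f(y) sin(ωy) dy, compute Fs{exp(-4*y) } ω/(ω^2 + 16) 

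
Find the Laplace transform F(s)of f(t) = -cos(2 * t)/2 -s/(2 * s^2 + 8)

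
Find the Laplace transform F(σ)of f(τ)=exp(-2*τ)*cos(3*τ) (σ + 2)/((σ + 2)^2 + 9)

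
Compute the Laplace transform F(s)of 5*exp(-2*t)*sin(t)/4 5/(4*((s + 2)^2 + 1))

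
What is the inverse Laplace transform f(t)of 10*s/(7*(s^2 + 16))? 10*cos(4*t)/7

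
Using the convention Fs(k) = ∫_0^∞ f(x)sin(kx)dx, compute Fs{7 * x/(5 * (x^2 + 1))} 7 * pi * exp(-k)/10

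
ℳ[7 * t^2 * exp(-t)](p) 7 * gamma(p + 2)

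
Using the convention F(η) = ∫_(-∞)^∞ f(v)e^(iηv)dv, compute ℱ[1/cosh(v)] pi/cosh(pi*η/2)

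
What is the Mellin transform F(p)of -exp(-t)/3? -gamma(p)/3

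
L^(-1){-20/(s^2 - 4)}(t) -10 * sinh(2 * t)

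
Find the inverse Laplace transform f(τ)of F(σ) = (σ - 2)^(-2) τ * exp(2 * τ)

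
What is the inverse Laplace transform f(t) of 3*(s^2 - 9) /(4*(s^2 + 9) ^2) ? 3*t*cos(3*t) /4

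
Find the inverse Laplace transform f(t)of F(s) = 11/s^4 11*t^3/6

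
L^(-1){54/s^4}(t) 9*t^3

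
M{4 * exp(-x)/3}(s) 4 * gamma(s)/3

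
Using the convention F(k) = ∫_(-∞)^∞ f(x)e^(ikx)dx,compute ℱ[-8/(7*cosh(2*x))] -4*pi/(7*cosh(pi*k/4))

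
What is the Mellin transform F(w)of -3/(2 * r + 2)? -3 * pi * csc(pi * w)/2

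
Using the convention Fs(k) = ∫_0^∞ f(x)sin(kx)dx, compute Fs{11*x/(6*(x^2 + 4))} 11*pi*exp(-2*k)/12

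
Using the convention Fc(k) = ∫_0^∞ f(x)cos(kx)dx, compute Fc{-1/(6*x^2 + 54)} -pi*exp(-3*k)/36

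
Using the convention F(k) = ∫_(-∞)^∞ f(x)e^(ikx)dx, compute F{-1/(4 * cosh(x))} -pi/(4 * cosh(pi * k/2))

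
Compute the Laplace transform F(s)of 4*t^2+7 7/s+8/s^3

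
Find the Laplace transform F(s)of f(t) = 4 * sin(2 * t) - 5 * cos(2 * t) 8/(s^2+4) - 5 * s/(s^2+4)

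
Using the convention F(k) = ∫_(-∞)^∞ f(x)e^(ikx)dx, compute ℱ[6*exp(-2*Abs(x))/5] 24/(5*(k^2+4))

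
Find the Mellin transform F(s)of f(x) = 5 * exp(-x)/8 5 * gamma(s)/8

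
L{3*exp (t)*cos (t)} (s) 3*(s - 1)/ ( (s - 1)^2+1)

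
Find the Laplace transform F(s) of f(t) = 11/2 11/(2*s) 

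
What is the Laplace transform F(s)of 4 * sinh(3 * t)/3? 4/(s^2 - 9)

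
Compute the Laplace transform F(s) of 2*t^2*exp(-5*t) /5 4/(5*(s + 5) ^3) 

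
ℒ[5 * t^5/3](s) 200/s^6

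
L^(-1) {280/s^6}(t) 7*t^5/3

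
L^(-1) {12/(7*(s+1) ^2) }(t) 12*t*exp(-t) /7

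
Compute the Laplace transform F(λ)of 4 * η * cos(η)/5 4 * (λ^2-1)/(5 * (λ^2 + 1)^2)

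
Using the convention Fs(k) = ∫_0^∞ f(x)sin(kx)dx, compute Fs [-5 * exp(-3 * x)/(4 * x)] -5 * atan(k/3)/4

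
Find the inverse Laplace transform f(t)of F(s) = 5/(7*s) 5/7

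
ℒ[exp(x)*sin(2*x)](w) 2/((w - 1) ^2 + 4) 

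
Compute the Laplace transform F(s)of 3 3/s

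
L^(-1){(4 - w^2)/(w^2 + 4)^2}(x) -x*cos(2*x)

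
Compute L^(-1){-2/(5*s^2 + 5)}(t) -2*sin(t)/5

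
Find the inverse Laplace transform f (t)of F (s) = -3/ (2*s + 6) -3*exp (-3*t)/2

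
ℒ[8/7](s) 8/(7 * s)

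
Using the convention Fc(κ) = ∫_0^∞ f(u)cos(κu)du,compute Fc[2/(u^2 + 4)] pi*exp(-2*κ)/2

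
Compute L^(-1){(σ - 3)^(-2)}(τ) τ * exp(3 * τ)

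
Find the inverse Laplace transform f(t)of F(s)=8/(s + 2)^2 8 * t * exp(-2 * t)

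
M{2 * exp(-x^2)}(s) gamma(s/2)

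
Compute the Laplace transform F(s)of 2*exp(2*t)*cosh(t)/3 2*(s - 2)/(3*((s - 2)^2-1))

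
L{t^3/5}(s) 6/(5*s^4)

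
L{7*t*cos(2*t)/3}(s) 7*(s^2 - 4)/(3*(s^2 + 4)^2)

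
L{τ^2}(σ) 2/σ^3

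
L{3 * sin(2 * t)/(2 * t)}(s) 3 * atan(2/s)/2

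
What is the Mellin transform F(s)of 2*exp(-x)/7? 2*gamma(s)/7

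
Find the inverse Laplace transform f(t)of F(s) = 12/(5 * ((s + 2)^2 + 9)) 4 * exp(-2 * t) * sin(3 * t)/5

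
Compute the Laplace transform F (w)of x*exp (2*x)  (w - 2)^ (-2)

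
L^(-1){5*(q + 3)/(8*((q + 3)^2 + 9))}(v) 5*exp(-3*v)*cos(3*v)/8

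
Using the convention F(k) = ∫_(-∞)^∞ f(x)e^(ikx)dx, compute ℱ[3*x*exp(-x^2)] 3*I*sqrt(pi)*k*exp(-k^2/4)/2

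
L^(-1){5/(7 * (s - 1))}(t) 5 * exp(t)/7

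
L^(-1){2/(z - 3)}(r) 2 * exp(3 * r)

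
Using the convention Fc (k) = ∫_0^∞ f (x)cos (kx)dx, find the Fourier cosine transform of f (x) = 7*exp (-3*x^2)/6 7*sqrt (3)*sqrt (pi)*exp (-k^2/12)/36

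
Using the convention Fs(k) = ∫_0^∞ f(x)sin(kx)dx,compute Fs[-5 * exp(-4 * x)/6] -5 * k/(6 * k^2 + 96)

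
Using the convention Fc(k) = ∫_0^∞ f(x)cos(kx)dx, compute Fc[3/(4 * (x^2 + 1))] 3 * pi * exp(-k)/8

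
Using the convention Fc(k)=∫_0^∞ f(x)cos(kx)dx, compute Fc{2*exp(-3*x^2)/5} sqrt(3)*sqrt(pi)*exp(-k^2/12)/15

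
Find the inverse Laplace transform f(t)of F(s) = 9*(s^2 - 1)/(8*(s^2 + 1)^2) 9*t*cos(t)/8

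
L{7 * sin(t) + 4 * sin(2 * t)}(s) 7/(s^2 + 1) + 8/(s^2 + 4)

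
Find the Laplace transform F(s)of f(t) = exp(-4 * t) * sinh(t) 1/((s+4)^2 - 1)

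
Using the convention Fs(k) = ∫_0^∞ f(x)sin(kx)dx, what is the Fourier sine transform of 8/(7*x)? 4*pi/7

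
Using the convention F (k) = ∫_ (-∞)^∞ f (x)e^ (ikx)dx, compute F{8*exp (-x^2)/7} 8*sqrt (pi)*exp (-k^2/4)/7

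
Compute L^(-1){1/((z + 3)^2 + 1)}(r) exp(-3 * r) * sin(r)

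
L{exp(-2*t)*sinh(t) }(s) 1/((s + 2) ^2 - 1) 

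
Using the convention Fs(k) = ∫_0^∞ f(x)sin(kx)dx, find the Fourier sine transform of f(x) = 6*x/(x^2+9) 3*pi*exp(-3*k)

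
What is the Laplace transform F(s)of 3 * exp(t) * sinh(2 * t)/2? 3/((s - 1)^2 - 4)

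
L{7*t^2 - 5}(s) 14/s^3 - 5/s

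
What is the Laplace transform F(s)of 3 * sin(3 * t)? 9/(s^2 + 9)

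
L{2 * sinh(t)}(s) 2/(s^2-1)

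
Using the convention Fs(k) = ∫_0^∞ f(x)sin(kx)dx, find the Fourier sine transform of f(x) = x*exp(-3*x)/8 3*k/(4*(k^2 + 9)^2)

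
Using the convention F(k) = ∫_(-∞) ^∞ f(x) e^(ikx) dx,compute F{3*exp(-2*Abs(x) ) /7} 12/(7*(k^2 + 4) ) 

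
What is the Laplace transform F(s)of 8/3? 8/(3*s)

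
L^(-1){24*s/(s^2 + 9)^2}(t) 4*t*sin(3*t)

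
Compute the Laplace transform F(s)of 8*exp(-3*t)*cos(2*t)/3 8*(s + 3)/(3*((s + 3)^2 + 4))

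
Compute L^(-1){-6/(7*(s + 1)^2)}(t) -6*t*exp(-t)/7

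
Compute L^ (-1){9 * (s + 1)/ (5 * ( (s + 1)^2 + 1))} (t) 9 * exp (-t) * cos (t)/5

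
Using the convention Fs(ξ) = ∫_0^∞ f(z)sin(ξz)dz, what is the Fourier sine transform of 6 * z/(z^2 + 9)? 3 * pi * exp(-3 * ξ)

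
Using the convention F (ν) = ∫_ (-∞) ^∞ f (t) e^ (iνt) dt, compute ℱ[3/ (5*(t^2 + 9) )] pi*exp (-3*Abs (ν) ) /5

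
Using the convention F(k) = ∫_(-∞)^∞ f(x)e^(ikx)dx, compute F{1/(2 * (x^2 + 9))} pi * exp(-3 * Abs(k))/6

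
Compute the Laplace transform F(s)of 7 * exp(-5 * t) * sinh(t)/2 7/(2 * ((s + 5)^2-1))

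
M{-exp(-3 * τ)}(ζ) -gamma(ζ)/3^ζ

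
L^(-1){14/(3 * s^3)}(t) 7 * t^2/3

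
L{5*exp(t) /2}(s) 5/(2*(s - 1) ) 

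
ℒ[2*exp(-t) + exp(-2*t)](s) 1/(s + 2) + 2/(s + 1)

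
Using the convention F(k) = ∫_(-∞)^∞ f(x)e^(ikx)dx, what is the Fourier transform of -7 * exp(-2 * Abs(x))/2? -14/(k^2 + 4)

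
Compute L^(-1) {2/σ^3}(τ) τ^2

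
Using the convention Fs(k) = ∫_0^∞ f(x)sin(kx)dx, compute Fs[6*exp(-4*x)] 6*k/(k^2 + 16)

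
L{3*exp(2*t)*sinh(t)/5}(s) 3/(5*((s - 2)^2 - 1))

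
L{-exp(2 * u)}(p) -1/(p - 2)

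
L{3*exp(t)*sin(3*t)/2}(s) 9/(2*((s - 1)^2+9))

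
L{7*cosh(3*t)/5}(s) 7*s/(5*(s^2 - 9))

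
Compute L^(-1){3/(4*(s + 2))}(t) 3*exp(-2*t)/4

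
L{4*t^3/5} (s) 24/ (5*s^4)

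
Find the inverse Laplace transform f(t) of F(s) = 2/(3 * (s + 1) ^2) 2 * t * exp(-t) /3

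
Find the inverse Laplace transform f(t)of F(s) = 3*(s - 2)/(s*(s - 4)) 3*exp(2*t)*cosh(2*t)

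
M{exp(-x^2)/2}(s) gamma(s/2)/4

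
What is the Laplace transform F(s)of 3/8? 3/(8*s)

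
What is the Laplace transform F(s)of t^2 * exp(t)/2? (s - 1)^(-3)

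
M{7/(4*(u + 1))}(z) 7*pi*csc(pi*z)/4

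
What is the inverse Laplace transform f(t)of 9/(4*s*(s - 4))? 9*exp(2*t)*sinh(2*t)/8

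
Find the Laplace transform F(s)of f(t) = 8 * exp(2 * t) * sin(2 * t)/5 16/(5 * ((s - 2)^2 + 4))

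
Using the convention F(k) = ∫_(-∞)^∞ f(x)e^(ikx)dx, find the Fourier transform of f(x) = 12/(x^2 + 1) 12*pi*exp(-Abs(k))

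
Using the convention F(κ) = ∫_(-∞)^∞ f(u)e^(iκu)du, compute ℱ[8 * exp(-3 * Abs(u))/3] 16/(κ^2 + 9)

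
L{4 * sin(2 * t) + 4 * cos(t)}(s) 8/(s^2 + 4) + 4 * s/(s^2 + 1)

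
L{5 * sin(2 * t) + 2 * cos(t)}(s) 2 * s/(s^2 + 1) + 10/(s^2 + 4)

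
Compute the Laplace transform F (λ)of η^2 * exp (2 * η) 2/ (λ - 2)^3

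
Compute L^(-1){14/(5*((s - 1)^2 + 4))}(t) 7*exp(t)*sin(2*t)/5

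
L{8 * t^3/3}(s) 16/s^4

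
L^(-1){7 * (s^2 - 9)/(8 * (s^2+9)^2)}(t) 7 * t * cos(3 * t)/8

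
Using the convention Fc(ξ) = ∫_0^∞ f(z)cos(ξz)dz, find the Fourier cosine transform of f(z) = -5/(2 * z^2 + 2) -5 * pi * exp(-ξ)/4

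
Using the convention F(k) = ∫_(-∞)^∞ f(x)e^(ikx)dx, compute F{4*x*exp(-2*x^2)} sqrt(2)*I*sqrt(pi)*k*exp(-k^2/8)/2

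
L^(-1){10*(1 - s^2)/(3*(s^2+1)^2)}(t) -10*t*cos(t)/3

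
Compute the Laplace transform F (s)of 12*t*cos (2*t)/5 12*(s^2 - 4)/ (5*(s^2 + 4)^2)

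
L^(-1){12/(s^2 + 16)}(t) 3 * sin(4 * t)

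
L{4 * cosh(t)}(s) 4 * s/(s^2 - 1)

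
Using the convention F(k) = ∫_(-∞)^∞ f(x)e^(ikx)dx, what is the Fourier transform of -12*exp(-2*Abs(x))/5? -48/(5*k^2 + 20)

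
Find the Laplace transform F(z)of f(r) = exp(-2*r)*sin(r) 1/((z + 2)^2 + 1)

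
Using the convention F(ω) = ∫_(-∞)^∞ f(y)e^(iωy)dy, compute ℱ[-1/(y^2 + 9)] -pi*exp(-3*Abs(ω))/3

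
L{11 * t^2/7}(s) 22/(7 * s^3)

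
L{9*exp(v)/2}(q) 9/(2*(q - 1))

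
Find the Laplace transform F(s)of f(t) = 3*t 3/s^2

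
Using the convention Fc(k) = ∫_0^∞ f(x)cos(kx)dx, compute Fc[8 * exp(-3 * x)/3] 8/(k^2 + 9)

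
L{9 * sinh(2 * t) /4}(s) 9/(2 * (s^2 - 4) ) 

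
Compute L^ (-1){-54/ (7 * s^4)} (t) -9 * t^3/7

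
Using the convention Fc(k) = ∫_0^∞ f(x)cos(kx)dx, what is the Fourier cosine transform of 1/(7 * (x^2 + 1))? pi * exp(-k)/14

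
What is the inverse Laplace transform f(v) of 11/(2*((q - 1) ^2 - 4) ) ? 11*exp(v)*sinh(2*v) /4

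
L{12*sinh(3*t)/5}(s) 36/(5*(s^2 - 9))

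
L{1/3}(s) 1/(3 * s)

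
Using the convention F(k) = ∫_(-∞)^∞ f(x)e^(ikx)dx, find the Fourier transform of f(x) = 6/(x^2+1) 6 * pi * exp(-Abs(k))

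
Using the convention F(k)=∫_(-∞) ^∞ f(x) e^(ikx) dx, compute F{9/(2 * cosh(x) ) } 9 * pi/(2 * cosh(pi * k/2) ) 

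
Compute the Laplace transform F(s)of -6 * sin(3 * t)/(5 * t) -6 * atan(3/s)/5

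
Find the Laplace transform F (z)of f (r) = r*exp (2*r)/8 1/ (8*(z - 2)^2)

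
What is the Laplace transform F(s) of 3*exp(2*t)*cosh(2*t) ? 3*(s - 2) /(s*(s - 4) ) 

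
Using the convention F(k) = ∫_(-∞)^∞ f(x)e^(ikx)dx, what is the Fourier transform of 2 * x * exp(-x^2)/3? I * sqrt(pi) * k * exp(-k^2/4)/3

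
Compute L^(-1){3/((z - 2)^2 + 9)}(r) exp(2 * r) * sin(3 * r)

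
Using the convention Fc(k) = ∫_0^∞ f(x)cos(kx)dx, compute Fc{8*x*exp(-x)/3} 8*(1 - k^2)/(3*(k^2 + 1)^2)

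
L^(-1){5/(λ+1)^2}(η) 5 * η * exp(-η)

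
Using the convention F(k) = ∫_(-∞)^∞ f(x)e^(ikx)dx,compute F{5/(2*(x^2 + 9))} 5*pi*exp(-3*Abs(k))/6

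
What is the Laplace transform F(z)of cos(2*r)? z/(z^2 + 4)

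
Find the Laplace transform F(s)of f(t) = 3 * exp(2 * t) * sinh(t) 3/((s - 2)^2 - 1)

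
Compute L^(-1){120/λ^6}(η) η^5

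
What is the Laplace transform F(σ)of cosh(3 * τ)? σ/(σ^2-9)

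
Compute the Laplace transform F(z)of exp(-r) 1/(z + 1)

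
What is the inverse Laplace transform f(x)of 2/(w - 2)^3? x^2*exp(2*x)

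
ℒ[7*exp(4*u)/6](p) 7/(6*(p - 4))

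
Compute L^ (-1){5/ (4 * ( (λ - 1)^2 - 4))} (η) 5 * exp (η) * sinh (2 * η)/8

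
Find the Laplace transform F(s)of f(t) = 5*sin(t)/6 5/(6*(s^2 + 1))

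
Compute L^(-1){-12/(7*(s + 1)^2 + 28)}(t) -6*exp(-t)*sin(2*t)/7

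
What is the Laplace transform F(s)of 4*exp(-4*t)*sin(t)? 4/((s+4)^2+1)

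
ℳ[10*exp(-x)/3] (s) 10*gamma(s)/3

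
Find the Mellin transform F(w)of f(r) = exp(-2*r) gamma(w)/2^w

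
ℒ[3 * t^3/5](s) 18/(5 * s^4)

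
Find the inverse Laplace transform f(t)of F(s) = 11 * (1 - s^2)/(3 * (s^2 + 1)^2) -11 * t * cos(t)/3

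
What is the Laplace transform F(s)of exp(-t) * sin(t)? 1/((s + 1)^2 + 1)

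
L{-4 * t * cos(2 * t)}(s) 4 * (4 - s^2)/(s^2+4)^2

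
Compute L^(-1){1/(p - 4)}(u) exp(4 * u)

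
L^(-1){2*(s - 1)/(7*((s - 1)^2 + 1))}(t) 2*exp(t)*cos(t)/7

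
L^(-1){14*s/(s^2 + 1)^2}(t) 7*t*sin(t)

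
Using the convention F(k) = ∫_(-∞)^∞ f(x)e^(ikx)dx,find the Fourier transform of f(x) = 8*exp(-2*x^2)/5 4*sqrt(2)*sqrt(pi)*exp(-k^2/8)/5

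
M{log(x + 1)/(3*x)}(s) -pi*csc(pi*s)/(3*s - 3)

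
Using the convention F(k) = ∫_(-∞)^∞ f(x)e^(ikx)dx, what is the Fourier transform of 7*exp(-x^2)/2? 7*sqrt(pi)*exp(-k^2/4)/2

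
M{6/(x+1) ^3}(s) 3 * pi * (s - 2) * (s - 1) /sin(pi * s) 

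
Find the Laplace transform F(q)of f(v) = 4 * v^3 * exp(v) 24/(q - 1)^4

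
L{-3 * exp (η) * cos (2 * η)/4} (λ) 3 * (1 - λ)/ (4 * ( (λ - 1)^2 + 4))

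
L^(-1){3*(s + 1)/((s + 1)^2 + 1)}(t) 3*exp(-t)*cos(t)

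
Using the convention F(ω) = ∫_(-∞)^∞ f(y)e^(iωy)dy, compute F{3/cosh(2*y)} 3*pi/(2*cosh(pi*ω/4))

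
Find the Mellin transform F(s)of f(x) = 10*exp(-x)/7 10*gamma(s)/7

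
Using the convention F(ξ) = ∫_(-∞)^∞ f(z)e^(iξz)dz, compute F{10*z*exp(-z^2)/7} 5*I*sqrt(pi)*ξ*exp(-ξ^2/4)/7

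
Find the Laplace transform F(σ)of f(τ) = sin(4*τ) 4/(σ^2 + 16)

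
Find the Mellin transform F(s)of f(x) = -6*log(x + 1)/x 6*pi*csc(pi*s)/(s - 1)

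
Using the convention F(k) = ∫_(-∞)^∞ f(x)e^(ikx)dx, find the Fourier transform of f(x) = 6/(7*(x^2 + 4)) 3*pi*exp(-2*Abs(k))/7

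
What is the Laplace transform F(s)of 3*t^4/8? 9/s^5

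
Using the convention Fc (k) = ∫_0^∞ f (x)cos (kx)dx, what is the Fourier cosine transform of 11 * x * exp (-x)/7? 11 * (1 - k^2)/ (7 * (k^2 + 1)^2)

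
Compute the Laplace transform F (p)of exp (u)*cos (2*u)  (p - 1)/ ( (p - 1)^2+4)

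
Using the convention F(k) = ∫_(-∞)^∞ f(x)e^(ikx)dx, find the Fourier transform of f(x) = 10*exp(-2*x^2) 5*sqrt(2)*sqrt(pi)*exp(-k^2/8)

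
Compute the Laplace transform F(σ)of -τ -1/σ^2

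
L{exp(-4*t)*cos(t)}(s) (s + 4)/((s + 4)^2 + 1)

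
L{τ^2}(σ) 2/σ^3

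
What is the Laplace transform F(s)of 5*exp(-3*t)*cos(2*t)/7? 5*(s + 3)/(7*((s + 3)^2 + 4))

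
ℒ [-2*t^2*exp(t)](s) -4/(s - 1)^3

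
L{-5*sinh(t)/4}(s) -5/(4*s^2 - 4)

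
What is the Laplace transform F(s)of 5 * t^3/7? 30/(7 * s^4)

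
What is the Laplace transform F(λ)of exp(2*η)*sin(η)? 1/((λ - 2)^2 + 1)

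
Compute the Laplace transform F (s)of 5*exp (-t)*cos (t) 5*(s + 1)/ ( (s + 1)^2 + 1)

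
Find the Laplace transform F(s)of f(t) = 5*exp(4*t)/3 5/(3*(s - 4))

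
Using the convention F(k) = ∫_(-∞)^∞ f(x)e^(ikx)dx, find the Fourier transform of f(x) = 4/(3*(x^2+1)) 4*pi*exp(-Abs(k))/3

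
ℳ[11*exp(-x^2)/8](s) 11*gamma(s/2)/16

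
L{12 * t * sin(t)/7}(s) 24 * s/(7 * (s^2 + 1)^2)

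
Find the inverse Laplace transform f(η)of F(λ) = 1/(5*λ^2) η/5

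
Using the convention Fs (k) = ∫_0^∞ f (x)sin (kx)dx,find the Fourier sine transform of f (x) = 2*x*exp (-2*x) 8*k/ (k^2 + 4)^2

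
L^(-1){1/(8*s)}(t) 1/8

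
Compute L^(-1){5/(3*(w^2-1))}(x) 5*sinh(x)/3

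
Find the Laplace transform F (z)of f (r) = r z^ (-2)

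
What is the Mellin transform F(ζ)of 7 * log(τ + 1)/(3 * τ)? -7 * pi * csc(pi * ζ)/(3 * ζ - 3)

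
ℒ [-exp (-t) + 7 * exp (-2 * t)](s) 7/ (s + 2)-1/ (s + 1)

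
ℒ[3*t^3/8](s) 9/(4*s^4)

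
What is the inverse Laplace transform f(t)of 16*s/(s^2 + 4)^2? 4*t*sin(2*t)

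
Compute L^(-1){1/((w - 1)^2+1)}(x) exp(x)*sin(x)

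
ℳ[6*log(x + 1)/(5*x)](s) -6*pi*csc(pi*s)/(5*s - 5)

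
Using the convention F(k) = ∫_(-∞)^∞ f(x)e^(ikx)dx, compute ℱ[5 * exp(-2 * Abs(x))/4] 5/(k^2 + 4)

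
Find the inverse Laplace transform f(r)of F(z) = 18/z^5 3*r^4/4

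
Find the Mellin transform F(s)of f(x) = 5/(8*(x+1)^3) 5*pi*(s - 2)*(s - 1)/(16*sin(pi*s))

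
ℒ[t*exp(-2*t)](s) (s + 2) ^(-2) 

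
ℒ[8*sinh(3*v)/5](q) 24/(5*(q^2-9))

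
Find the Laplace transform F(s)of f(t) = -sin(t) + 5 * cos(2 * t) 5 * s/(s^2 + 4) - 1/(s^2 + 1)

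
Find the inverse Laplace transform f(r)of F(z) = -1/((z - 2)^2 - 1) -exp(2*r)*sinh(r)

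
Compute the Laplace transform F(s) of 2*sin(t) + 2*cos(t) 2*s/(s^2 + 1) + 2/(s^2 + 1) 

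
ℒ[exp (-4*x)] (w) 1/ (w + 4)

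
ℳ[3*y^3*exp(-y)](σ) 3*gamma(σ + 3)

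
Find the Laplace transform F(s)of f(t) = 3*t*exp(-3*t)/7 3/(7*(s + 3)^2)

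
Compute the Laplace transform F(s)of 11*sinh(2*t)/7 22/(7*(s^2 - 4))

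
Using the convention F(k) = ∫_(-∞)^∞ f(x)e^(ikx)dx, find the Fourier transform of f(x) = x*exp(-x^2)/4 I*sqrt(pi)*k*exp(-k^2/4)/8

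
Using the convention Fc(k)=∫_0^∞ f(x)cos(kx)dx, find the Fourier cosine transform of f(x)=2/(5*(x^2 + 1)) pi*exp(-k)/5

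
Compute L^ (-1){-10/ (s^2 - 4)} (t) -5*sinh (2*t)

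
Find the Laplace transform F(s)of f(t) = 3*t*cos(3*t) 3*(s^2 - 9)/(s^2 + 9)^2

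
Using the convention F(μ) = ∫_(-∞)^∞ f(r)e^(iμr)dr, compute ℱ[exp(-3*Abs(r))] 6/(μ^2 + 9)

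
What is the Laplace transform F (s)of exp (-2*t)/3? 1/ (3*(s + 2))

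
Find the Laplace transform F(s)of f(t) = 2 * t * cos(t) 2 * (s^2 - 1)/(s^2 + 1)^2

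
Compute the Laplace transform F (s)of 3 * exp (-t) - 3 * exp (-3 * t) 3/ (s + 1) - 3/ (s + 3)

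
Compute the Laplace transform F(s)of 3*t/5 3/(5*s^2)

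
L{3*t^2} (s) 6/s^3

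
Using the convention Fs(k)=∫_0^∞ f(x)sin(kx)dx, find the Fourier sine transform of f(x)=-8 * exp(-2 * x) -8 * k/(k^2 + 4)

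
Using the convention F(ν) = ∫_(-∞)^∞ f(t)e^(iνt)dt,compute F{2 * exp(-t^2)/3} 2 * sqrt(pi) * exp(-ν^2/4)/3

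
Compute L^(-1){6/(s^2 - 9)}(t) 2 * sinh(3 * t)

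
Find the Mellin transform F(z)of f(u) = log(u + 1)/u -pi*csc(pi*z)/(z - 1)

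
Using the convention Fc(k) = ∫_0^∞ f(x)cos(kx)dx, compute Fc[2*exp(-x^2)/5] sqrt(pi)*exp(-k^2/4)/5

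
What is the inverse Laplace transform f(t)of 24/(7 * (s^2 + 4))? 12 * sin(2 * t)/7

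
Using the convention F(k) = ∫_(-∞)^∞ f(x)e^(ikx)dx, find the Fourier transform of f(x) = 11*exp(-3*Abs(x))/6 11/(k^2 + 9)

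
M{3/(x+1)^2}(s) -3*pi*(s - 1)/sin(pi*s)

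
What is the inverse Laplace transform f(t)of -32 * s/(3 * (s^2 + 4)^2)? -8 * t * sin(2 * t)/3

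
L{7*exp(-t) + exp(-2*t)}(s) 7/(s + 1) + 1/(s + 2)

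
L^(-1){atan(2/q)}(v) sin(2*v)/v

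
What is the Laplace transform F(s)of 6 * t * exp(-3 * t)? 6/(s + 3)^2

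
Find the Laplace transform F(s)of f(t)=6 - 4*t 6/s - 4/s^2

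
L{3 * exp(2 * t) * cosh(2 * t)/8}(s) 3 * (s - 2)/(8 * s * (s - 4))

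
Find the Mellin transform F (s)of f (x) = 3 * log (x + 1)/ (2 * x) -3 * pi * csc (pi * s)/ (2 * s - 2)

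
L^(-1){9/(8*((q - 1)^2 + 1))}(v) 9*exp(v)*sin(v)/8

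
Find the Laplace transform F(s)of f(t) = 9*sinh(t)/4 9/(4*(s^2 - 1))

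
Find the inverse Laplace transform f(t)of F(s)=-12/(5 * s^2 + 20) -6 * sin(2 * t)/5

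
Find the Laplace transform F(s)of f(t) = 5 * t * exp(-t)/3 5/(3 * (s + 1)^2)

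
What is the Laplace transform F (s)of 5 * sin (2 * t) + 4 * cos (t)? 4 * s/ (s^2 + 1) + 10/ (s^2 + 4)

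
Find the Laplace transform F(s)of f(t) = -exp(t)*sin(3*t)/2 -3/(2*(s - 1)^2 + 18)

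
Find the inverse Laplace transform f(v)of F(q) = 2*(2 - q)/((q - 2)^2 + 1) -2*exp(2*v)*cos(v)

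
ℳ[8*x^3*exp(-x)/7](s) 8*gamma(s + 3)/7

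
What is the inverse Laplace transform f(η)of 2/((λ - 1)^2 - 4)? exp(η)*sinh(2*η)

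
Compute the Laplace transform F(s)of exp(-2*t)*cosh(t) (s + 2)/((s + 2)^2 - 1)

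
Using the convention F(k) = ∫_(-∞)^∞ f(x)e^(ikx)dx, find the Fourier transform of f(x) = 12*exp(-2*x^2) 6*sqrt(2)*sqrt(pi)*exp(-k^2/8)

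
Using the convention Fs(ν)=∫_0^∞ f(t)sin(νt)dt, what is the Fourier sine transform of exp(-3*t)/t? atan(ν/3)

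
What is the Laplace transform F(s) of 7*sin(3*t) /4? 21/(4*(s^2 + 9) ) 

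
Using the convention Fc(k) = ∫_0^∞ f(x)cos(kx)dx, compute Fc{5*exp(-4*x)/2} 10/(k^2 + 16)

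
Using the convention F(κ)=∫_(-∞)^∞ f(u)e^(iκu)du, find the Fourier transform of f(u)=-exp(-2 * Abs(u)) -4/(κ^2+4)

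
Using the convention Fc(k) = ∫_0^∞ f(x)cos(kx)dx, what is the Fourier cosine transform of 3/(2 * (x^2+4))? 3 * pi * exp(-2 * k)/8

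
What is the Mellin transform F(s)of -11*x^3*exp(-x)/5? -11*gamma(s+3)/5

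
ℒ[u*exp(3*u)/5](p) 1/(5*(p - 3)^2)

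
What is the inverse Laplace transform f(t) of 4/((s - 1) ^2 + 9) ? 4 * exp(t) * sin(3 * t) /3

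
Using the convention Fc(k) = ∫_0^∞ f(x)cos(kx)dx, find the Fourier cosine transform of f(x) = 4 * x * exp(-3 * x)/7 4 * (9 - k^2)/(7 * (k^2+9)^2)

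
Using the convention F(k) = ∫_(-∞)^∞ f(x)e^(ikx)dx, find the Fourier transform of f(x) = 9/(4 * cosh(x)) 9 * pi/(4 * cosh(pi * k/2))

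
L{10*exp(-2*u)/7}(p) 10/(7*(p+2))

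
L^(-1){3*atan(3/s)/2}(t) 3*sin(3*t)/(2*t)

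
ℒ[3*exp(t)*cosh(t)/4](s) 3*(s - 1)/(4*s*(s - 2))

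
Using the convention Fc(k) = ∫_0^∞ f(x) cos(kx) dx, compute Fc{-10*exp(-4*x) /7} -40/(7*k^2 + 112) 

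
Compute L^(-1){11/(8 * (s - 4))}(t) 11 * exp(4 * t)/8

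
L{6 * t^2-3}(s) 12/s^3-3/s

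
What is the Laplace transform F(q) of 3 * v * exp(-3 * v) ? 3/(q + 3) ^2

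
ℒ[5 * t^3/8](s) 15/ (4 * s^4)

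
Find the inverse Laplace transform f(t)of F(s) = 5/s 5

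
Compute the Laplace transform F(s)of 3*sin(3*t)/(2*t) 3*atan(3/s)/2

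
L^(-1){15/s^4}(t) 5 * t^3/2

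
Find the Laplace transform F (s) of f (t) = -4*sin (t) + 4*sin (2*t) 8/ (s^2 + 4) - 4/ (s^2 + 1) 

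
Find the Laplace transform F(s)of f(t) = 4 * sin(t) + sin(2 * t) 4/(s^2 + 1) + 2/(s^2 + 4)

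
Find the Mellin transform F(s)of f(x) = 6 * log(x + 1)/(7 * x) -6 * pi * csc(pi * s)/(7 * s - 7)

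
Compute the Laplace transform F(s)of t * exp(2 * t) (s - 2)^(-2)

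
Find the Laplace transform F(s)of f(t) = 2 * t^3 12/s^4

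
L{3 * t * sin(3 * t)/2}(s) 9 * s/(s^2 + 9)^2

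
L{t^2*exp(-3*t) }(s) 2/(s + 3) ^3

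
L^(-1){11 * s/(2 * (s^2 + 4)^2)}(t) 11 * t * sin(2 * t)/8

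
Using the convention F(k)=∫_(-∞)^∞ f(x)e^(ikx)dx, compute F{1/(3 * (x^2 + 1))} pi * exp(-Abs(k))/3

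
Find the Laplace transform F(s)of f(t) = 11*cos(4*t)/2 11*s/(2*(s^2+16))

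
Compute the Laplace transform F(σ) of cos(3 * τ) σ/(σ^2+9) 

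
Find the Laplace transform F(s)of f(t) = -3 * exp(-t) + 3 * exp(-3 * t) 3/(s + 3) - 3/(s + 1)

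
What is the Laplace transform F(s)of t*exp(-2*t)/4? 1/(4*(s + 2)^2)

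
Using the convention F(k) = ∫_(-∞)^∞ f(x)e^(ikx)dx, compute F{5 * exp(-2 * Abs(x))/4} 5/(k^2 + 4)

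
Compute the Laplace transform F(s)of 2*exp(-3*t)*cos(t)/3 2*(s + 3)/(3*((s + 3)^2 + 1))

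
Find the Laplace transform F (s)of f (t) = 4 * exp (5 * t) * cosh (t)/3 4 * (s - 5)/ (3 * ( (s - 5)^2-1))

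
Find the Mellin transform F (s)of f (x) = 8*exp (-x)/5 8*gamma (s)/5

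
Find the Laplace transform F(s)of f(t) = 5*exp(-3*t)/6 5/(6*(s + 3))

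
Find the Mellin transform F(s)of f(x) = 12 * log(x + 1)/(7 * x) -12 * pi * csc(pi * s)/(7 * s - 7)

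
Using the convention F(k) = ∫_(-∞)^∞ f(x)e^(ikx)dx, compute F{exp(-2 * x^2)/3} sqrt(2) * sqrt(pi) * exp(-k^2/8)/6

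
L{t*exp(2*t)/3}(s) 1/(3*(s - 2)^2)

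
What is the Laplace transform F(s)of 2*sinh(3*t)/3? 2/(s^2 - 9)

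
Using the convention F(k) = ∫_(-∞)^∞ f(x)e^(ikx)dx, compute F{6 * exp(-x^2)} 6 * sqrt(pi) * exp(-k^2/4)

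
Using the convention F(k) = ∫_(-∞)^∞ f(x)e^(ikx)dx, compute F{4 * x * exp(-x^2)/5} 2 * I * sqrt(pi) * k * exp(-k^2/4)/5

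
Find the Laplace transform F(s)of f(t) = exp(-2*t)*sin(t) 1/((s+2)^2+1)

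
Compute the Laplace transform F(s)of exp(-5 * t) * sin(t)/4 1/(4 * ((s + 5)^2 + 1))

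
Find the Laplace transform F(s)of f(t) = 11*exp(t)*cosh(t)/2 11*(s - 1)/(2*s*(s - 2))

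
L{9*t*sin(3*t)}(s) 54*s/(s^2+9)^2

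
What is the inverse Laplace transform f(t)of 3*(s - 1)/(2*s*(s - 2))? 3*exp(t)*cosh(t)/2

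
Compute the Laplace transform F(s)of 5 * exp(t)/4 5/(4 * (s - 1))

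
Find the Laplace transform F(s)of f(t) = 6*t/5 6/(5*s^2)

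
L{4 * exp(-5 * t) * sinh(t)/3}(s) 4/(3 * ((s + 5)^2 - 1))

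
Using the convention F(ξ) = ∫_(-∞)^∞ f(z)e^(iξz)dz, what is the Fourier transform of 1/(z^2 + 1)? pi * exp(-Abs(ξ))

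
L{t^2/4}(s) 1/(2*s^3)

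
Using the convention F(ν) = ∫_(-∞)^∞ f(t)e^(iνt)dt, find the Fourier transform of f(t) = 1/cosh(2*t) pi/(2*cosh(pi*ν/4))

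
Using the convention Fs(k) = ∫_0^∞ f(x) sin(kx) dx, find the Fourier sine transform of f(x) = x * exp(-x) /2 k/(k^2 + 1) ^2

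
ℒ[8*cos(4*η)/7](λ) 8*λ/(7*(λ^2 + 16))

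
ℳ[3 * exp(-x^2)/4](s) 3 * gamma(s/2)/8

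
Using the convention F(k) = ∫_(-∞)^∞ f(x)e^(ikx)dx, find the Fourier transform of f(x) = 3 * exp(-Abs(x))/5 6/(5 * (k^2 + 1))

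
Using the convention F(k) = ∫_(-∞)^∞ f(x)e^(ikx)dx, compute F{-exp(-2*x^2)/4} -sqrt(2)*sqrt(pi)*exp(-k^2/8)/8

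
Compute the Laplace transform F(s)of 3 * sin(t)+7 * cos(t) 7 * s/(s^2+1)+3/(s^2+1)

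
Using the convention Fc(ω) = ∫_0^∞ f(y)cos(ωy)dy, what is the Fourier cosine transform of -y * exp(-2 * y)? (ω^2 - 4)/(ω^2 + 4)^2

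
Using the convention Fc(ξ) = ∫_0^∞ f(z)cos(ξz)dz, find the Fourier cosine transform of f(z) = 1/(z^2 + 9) pi*exp(-3*ξ)/6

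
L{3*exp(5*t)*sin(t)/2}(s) 3/(2*((s - 5)^2 + 1))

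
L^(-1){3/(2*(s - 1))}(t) 3*exp(t)/2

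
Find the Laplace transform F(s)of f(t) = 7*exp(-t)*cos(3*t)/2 7*(s + 1)/(2*((s + 1)^2 + 9))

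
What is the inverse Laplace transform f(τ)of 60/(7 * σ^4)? 10 * τ^3/7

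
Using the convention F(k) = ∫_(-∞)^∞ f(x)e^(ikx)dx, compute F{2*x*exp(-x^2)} I*sqrt(pi)*k*exp(-k^2/4)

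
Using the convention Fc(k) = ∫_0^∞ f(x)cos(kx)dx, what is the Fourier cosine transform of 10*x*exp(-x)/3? 10*(1 - k^2)/(3*(k^2 + 1)^2)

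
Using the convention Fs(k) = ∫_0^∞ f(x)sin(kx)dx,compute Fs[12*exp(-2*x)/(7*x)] 12*atan(k/2)/7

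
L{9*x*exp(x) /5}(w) 9/(5*(w - 1) ^2) 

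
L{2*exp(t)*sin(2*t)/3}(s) 4/(3*((s - 1)^2 + 4))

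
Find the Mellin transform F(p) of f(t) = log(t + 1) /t -pi*csc(pi*p) /(p - 1) 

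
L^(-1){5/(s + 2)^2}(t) 5 * t * exp(-2 * t)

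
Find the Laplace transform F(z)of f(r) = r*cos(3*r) (z^2 - 9)/(z^2 + 9)^2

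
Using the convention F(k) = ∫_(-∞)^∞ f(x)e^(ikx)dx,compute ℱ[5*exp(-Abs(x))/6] 5/(3*(k^2+1))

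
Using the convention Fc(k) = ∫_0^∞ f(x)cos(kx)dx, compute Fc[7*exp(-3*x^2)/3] 7*sqrt(3)*sqrt(pi)*exp(-k^2/12)/18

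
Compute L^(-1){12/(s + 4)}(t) 12*exp(-4*t)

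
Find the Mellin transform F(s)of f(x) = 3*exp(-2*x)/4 3*gamma(s)/(4*2^s)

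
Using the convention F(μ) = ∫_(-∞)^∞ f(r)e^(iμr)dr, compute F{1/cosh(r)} pi/cosh(pi*μ/2)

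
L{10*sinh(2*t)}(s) 20/(s^2 - 4)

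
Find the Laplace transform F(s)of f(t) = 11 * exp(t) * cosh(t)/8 11 * (s - 1)/(8 * s * (s - 2))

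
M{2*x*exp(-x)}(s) 2*gamma(s + 1)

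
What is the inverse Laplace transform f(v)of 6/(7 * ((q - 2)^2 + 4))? 3 * exp(2 * v) * sin(2 * v)/7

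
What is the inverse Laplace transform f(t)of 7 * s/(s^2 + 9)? 7 * cos(3 * t)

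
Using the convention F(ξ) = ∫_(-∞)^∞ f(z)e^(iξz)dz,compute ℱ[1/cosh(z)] pi/cosh(pi * ξ/2)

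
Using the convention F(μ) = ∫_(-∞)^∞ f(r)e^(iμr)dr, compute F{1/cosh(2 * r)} pi/(2 * cosh(pi * μ/4))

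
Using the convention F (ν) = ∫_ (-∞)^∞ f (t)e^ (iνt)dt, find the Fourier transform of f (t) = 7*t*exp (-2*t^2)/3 7*sqrt (2)*I*sqrt (pi)*ν*exp (-ν^2/8)/24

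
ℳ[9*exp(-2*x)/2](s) 9*gamma(s)/(2*2^s)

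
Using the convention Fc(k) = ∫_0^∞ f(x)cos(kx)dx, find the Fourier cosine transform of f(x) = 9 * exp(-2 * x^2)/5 9 * sqrt(2) * sqrt(pi) * exp(-k^2/8)/20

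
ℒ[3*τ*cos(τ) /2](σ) 3*(σ^2 - 1) /(2*(σ^2 + 1) ^2) 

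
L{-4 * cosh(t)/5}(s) -4 * s/(5 * s^2 - 5)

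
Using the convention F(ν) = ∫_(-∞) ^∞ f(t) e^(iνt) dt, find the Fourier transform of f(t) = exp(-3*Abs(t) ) 6/(ν^2 + 9) 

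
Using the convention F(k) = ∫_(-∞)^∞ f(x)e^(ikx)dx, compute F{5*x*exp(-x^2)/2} 5*I*sqrt(pi)*k*exp(-k^2/4)/4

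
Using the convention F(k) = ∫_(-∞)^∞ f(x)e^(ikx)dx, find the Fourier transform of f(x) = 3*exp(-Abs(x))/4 3/(2*(k^2+1))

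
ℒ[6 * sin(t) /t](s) 6 * atan(1/s) 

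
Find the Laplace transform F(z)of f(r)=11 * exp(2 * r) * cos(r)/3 11 * (z - 2)/(3 * ((z - 2)^2+1))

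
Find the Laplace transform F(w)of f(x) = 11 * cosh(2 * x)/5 11 * w/(5 * (w^2 - 4))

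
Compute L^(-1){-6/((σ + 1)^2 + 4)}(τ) -3*exp(-τ)*sin(2*τ)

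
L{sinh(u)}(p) 1/(p^2 - 1)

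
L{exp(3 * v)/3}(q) 1/(3 * (q - 3))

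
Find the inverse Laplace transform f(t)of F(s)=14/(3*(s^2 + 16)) 7*sin(4*t)/6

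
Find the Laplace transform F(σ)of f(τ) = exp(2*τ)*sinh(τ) 1/((σ - 2)^2 - 1)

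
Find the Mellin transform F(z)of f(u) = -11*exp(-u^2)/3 -11*gamma(z/2)/6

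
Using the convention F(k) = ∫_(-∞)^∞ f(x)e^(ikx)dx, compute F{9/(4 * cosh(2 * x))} 9 * pi/(8 * cosh(pi * k/4))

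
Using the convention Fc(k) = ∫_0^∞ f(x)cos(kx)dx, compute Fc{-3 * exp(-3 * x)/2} -9/(2 * k^2 + 18)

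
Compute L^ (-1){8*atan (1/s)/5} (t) 8*sin (t)/ (5*t)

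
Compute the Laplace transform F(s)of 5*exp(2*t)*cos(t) 5*(s - 2)/((s - 2)^2+1)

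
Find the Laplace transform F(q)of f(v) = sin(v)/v atan(1/q)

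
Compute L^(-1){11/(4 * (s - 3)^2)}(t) 11 * t * exp(3 * t)/4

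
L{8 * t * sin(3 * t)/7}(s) 48 * s/(7 * (s^2 + 9)^2)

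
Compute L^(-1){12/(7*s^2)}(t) 12*t/7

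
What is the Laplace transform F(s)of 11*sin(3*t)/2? 33/(2*(s^2 + 9))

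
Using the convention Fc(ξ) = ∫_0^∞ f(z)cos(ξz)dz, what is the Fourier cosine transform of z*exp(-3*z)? (9 - ξ^2)/(ξ^2 + 9)^2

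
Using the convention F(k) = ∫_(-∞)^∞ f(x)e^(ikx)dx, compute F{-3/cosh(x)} -3*pi/cosh(pi*k/2)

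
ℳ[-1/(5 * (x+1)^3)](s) -pi * (s - 2) * (s - 1)/(10 * sin(pi * s))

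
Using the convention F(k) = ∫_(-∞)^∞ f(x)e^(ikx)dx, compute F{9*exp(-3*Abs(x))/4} 27/(2*(k^2 + 9))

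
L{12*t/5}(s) 12/(5*s^2)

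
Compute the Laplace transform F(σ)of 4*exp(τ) 4/(σ - 1)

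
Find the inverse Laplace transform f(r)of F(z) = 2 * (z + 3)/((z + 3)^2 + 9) 2 * exp(-3 * r) * cos(3 * r)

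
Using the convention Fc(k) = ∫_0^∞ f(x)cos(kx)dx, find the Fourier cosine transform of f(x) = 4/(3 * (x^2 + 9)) 2 * pi * exp(-3 * k)/9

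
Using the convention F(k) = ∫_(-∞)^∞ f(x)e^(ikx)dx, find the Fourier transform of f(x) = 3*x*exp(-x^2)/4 3*I*sqrt(pi)*k*exp(-k^2/4)/8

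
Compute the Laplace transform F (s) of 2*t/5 2/ (5*s^2) 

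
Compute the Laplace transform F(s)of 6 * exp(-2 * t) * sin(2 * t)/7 12/(7 * ((s + 2)^2 + 4))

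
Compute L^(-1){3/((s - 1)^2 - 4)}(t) 3 * exp(t) * sinh(2 * t)/2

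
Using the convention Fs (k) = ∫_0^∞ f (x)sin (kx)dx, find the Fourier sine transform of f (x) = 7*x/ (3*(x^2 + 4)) 7*pi*exp (-2*k)/6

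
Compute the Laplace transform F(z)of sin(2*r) 2/(z^2 + 4)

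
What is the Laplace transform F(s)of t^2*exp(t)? 2/(s - 1)^3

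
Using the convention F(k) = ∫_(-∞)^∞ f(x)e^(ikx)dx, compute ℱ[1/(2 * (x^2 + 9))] pi * exp(-3 * Abs(k))/6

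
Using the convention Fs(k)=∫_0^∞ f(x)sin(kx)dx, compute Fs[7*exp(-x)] 7*k/(k^2 + 1)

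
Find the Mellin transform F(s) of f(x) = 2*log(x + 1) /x -2*pi*csc(pi*s) /(s - 1) 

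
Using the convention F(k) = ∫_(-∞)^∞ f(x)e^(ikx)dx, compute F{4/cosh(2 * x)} 2 * pi/cosh(pi * k/4)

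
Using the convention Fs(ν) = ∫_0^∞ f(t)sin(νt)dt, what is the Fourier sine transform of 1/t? pi/2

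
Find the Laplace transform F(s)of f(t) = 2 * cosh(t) 2 * s/(s^2 - 1)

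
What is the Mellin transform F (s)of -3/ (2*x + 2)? -3*pi*csc (pi*s)/2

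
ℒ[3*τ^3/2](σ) 9/σ^4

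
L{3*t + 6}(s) 6/s + 3/s^2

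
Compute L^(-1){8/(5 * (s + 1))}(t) 8 * exp(-t)/5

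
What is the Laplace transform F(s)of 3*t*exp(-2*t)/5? 3/(5*(s + 2)^2)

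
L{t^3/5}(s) 6/(5 * s^4)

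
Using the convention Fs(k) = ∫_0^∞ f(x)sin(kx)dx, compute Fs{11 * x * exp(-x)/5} 22 * k/(5 * (k^2+1)^2)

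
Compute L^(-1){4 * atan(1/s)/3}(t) 4 * sin(t)/(3 * t)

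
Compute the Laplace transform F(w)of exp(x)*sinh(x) 1/(w*(w - 2))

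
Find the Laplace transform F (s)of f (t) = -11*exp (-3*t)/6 -11/ (6*s + 18)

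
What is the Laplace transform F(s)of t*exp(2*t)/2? 1/(2*(s - 2)^2)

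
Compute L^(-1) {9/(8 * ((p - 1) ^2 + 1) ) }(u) 9 * exp(u) * sin(u) /8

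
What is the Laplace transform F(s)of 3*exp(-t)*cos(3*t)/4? 3*(s + 1)/(4*((s + 1)^2 + 9))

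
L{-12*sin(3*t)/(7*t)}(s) -12*atan(3/s)/7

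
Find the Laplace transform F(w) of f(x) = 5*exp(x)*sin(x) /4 5/(4*((w - 1) ^2 + 1) ) 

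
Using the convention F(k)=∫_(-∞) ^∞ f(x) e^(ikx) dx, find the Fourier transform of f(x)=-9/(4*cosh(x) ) -9*pi/(4*cosh(pi*k/2) ) 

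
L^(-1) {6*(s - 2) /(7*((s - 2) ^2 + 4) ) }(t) 6*exp(2*t)*cos(2*t) /7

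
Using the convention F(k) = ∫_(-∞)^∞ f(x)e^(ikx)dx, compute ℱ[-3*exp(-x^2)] -3*sqrt(pi)*exp(-k^2/4)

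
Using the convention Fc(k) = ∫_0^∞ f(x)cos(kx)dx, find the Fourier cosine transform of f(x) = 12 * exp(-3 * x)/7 36/(7 * (k^2 + 9))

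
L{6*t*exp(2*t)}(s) 6/(s - 2)^2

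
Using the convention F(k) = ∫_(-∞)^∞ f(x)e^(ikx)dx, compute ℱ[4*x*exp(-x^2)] 2*I*sqrt(pi)*k*exp(-k^2/4)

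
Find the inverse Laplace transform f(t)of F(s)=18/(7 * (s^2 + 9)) 6 * sin(3 * t)/7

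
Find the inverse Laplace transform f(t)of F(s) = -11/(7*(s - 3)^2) -11*t*exp(3*t)/7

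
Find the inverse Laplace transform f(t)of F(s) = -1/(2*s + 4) -exp(-2*t)/2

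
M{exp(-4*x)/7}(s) gamma(s)/(7*4^s)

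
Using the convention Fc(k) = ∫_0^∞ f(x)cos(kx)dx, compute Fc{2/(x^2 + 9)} pi * exp(-3 * k)/3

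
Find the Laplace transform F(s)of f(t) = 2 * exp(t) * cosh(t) 2 * (s - 1)/(s * (s - 2))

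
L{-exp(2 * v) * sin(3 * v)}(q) -3/((q - 2)^2 + 9)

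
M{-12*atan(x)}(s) 6*pi*sec(pi*s/2)/s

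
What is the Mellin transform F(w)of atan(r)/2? -pi*sec(pi*w/2)/(4*w)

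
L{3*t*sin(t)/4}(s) 3*s/(2*(s^2+1)^2)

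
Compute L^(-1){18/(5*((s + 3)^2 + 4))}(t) 9*exp(-3*t)*sin(2*t)/5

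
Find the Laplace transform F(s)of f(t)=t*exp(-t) (s + 1)^(-2)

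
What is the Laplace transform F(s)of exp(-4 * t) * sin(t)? 1/((s+4)^2+1)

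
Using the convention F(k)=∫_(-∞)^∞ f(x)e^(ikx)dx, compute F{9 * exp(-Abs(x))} 18/(k^2 + 1)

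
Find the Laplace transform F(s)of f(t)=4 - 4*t 4/s - 4/s^2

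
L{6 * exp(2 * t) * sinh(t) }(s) 6/((s - 2) ^2 - 1) 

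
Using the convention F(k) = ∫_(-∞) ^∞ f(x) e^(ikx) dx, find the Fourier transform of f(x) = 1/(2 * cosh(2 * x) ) pi/(4 * cosh(pi * k/4) ) 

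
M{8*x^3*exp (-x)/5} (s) 8*gamma (s + 3)/5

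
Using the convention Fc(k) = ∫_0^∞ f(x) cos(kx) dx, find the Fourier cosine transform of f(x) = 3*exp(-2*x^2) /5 3*sqrt(2)*sqrt(pi)*exp(-k^2/8) /20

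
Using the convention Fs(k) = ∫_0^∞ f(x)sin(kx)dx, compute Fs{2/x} pi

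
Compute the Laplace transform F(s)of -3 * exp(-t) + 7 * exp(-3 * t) 7/(s + 3) - 3/(s + 1)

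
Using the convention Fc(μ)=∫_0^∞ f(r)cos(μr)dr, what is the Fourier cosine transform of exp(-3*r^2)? sqrt(3)*sqrt(pi)*exp(-μ^2/12)/6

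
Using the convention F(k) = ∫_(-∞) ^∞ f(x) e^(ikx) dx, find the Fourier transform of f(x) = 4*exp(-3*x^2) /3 4*sqrt(3)*sqrt(pi)*exp(-k^2/12) /9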